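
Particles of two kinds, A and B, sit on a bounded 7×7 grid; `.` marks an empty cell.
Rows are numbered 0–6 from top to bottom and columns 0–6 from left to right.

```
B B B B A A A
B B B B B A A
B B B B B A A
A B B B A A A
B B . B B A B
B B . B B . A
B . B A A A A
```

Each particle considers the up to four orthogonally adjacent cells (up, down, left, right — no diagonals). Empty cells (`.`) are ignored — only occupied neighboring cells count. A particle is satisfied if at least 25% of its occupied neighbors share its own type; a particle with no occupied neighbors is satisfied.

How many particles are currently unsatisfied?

(0,0)B 2/2 satisfied
(0,1)B 3/3 satisfied
(0,2)B 3/3 satisfied
(0,3)B 2/3 satisfied
(0,4)A 1/3 satisfied
(0,5)A 3/3 satisfied
(0,6)A 2/2 satisfied
(1,0)B 3/3 satisfied
(1,1)B 4/4 satisfied
(1,2)B 4/4 satisfied
(1,3)B 4/4 satisfied
(1,4)B 2/4 satisfied
(1,5)A 3/4 satisfied
(1,6)A 3/3 satisfied
(2,0)B 2/3 satisfied
(2,1)B 4/4 satisfied
(2,2)B 4/4 satisfied
(2,3)B 4/4 satisfied
(2,4)B 2/4 satisfied
(2,5)A 3/4 satisfied
(2,6)A 3/3 satisfied
(3,0)A 0/3 not
(3,1)B 3/4 satisfied
(3,2)B 3/3 satisfied
(3,3)B 3/4 satisfied
(3,4)A 1/4 satisfied
(3,5)A 4/4 satisfied
(3,6)A 2/3 satisfied
(4,0)B 2/3 satisfied
(4,1)B 3/3 satisfied
(4,3)B 3/3 satisfied
(4,4)B 2/4 satisfied
(4,5)A 1/3 satisfied
(4,6)B 0/3 not
(5,0)B 3/3 satisfied
(5,1)B 2/2 satisfied
(5,3)B 2/3 satisfied
(5,4)B 2/3 satisfied
(5,6)A 1/2 satisfied
(6,0)B 1/1 satisfied
(6,2)B 0/1 not
(6,3)A 1/3 satisfied
(6,4)A 2/3 satisfied
(6,5)A 2/2 satisfied
(6,6)A 2/2 satisfied
Unsatisfied: (3,0), (4,6), (6,2) — 3 in total.

3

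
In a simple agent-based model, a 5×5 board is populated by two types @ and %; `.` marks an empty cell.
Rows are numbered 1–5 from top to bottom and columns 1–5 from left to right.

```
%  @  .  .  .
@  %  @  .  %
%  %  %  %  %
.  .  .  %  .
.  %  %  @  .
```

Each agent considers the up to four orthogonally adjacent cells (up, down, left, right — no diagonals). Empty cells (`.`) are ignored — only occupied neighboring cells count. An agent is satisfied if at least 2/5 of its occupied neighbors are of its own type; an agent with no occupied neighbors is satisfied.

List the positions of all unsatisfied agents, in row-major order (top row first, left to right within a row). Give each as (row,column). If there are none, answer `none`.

(1,1), (1,2), (2,1), (2,2), (2,3), (5,4)

(1,1)% 0/2 not
(1,2)@ 0/2 not
(2,1)@ 0/3 not
(2,2)% 1/4 not
(2,3)@ 0/2 not
(2,5)% 1/1 satisfied
(3,1)% 1/2 satisfied
(3,2)% 3/3 satisfied
(3,3)% 2/3 satisfied
(3,4)% 3/3 satisfied
(3,5)% 2/2 satisfied
(4,4)% 1/2 satisfied
(5,2)% 1/1 satisfied
(5,3)% 1/2 satisfied
(5,4)@ 0/2 not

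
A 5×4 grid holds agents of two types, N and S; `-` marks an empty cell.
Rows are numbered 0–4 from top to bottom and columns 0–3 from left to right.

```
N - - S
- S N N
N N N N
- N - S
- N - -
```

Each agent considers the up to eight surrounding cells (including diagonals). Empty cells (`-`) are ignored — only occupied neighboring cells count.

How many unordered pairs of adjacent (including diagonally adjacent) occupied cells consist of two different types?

Scan each occupied cell's neighbors to the right and below (and the two forward diagonals) so each pair is counted once.
From row 0: 3 unlike of 3 pairs (running 3/3).
From row 1: 4 unlike of 10 pairs (running 7/13).
From row 2: 2 unlike of 8 pairs (running 9/21).
From row 3: 0 unlike of 1 pairs (running 9/22).
Total adjacent occupied pairs: 22; unlike-type pairs: 9.

9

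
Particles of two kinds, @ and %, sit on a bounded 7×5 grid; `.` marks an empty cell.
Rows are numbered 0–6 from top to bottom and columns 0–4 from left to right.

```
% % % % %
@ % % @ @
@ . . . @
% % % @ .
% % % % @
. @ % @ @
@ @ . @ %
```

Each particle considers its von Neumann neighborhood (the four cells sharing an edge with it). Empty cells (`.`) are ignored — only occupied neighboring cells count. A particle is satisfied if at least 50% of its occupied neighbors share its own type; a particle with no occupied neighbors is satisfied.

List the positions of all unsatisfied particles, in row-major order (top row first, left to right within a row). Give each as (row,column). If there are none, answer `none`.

(1,0), (1,3), (3,3), (4,3), (5,1), (5,2), (6,4)

(0,0)% 1/2 ok
(0,1)% 3/3 ok
(0,2)% 3/3 ok
(0,3)% 2/3 ok
(0,4)% 1/2 ok
(1,0)@ 1/3 unhappy
(1,1)% 2/3 ok
(1,2)% 2/3 ok
(1,3)@ 1/3 unhappy
(1,4)@ 2/3 ok
(2,0)@ 1/2 ok
(2,4)@ 1/1 ok
(3,0)% 2/3 ok
(3,1)% 3/3 ok
(3,2)% 2/3 ok
(3,3)@ 0/2 unhappy
(4,0)% 2/2 ok
(4,1)% 3/4 ok
(4,2)% 4/4 ok
(4,3)% 1/4 unhappy
(4,4)@ 1/2 ok
(5,1)@ 1/3 unhappy
(5,2)% 1/3 unhappy
(5,3)@ 2/4 ok
(5,4)@ 2/3 ok
(6,0)@ 1/1 ok
(6,1)@ 2/2 ok
(6,3)@ 1/2 ok
(6,4)% 0/2 unhappy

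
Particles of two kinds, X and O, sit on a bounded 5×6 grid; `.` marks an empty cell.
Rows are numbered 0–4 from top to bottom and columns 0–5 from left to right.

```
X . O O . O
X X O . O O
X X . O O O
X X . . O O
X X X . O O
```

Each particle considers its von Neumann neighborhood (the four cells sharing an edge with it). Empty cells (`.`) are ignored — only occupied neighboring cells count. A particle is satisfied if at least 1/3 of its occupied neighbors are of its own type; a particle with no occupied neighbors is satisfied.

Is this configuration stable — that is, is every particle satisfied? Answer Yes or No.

(0,0)X 1/1 ✓
(0,2)O 2/2 ✓
(0,3)O 1/1 ✓
(0,5)O 1/1 ✓
(1,0)X 3/3 ✓
(1,1)X 2/3 ✓
(1,2)O 1/2 ✓
(1,4)O 2/2 ✓
(1,5)O 3/3 ✓
(2,0)X 3/3 ✓
(2,1)X 3/3 ✓
(2,3)O 1/1 ✓
(2,4)O 4/4 ✓
(2,5)O 3/3 ✓
(3,0)X 3/3 ✓
(3,1)X 3/3 ✓
(3,4)O 3/3 ✓
(3,5)O 3/3 ✓
(4,0)X 2/2 ✓
(4,1)X 3/3 ✓
(4,2)X 1/1 ✓
(4,4)O 2/2 ✓
(4,5)O 2/2 ✓
All meet the threshold, so the configuration is stable.

Yes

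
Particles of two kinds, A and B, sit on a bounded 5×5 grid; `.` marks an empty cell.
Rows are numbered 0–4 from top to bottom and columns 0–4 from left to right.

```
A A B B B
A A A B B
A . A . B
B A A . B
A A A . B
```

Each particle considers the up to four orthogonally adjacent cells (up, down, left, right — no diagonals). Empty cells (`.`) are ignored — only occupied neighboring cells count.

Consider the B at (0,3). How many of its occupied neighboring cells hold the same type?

3

Occupied neighbors of (0,3): (1,3)=B, (0,2)=B, (0,4)=B.
Same type (B): 3 of 3.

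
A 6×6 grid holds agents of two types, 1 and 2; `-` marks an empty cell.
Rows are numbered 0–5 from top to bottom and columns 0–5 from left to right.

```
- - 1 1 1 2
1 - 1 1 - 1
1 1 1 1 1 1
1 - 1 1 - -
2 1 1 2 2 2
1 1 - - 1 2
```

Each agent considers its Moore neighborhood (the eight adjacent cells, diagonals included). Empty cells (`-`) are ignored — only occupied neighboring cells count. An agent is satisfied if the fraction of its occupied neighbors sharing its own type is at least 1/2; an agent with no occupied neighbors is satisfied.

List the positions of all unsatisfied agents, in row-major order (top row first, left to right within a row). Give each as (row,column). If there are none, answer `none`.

Row 0: (0,2)1 3/3 satisfied · (0,3)1 4/4 satisfied · (0,4)1 3/4 satisfied · (0,5)2 0/2 not
Row 1: (1,0)1 2/2 satisfied · (1,2)1 6/6 satisfied · (1,3)1 7/7 satisfied · (1,5)1 3/4 satisfied
Row 2: (2,0)1 3/3 satisfied · (2,1)1 6/6 satisfied · (2,2)1 6/6 satisfied · (2,3)1 6/6 satisfied · (2,4)1 5/5 satisfied · (2,5)1 2/2 satisfied
Row 3: (3,0)1 3/4 satisfied · (3,2)1 6/7 satisfied · (3,3)1 5/7 satisfied
Row 4: (4,0)2 0/4 not · (4,1)1 5/6 satisfied · (4,2)1 4/5 satisfied · (4,3)2 1/5 not · (4,4)2 3/5 satisfied · (4,5)2 2/3 satisfied
Row 5: (5,0)1 2/3 satisfied · (5,1)1 3/4 satisfied · (5,4)1 0/4 not · (5,5)2 2/3 satisfied

(0,5), (4,0), (4,3), (5,4)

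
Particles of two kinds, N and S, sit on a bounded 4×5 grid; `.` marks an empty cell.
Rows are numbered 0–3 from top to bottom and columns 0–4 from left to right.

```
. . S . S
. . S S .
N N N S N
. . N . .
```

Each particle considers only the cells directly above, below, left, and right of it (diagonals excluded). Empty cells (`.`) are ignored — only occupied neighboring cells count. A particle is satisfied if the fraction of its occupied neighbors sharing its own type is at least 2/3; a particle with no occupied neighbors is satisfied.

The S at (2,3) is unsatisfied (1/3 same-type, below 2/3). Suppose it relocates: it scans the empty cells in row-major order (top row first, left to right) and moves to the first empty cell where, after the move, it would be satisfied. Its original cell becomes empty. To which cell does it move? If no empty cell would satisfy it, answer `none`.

(0,0)

Vacating (2,3). Empty cells in order:
  (0,0): 0/0 same-type → satisfied — stop here.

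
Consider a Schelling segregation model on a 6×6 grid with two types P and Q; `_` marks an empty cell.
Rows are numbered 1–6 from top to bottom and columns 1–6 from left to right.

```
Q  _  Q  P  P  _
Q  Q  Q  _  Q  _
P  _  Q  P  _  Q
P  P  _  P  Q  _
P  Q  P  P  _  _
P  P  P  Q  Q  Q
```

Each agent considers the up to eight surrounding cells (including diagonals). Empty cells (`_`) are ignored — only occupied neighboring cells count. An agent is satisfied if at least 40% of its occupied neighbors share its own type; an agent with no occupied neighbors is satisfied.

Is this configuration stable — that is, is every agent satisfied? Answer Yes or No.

No

(1,1)Q 2/2 satisfied
(1,3)Q 2/3 satisfied
(1,4)P 1/4 not
(1,5)P 1/2 satisfied
(2,1)Q 2/3 satisfied
(2,2)Q 5/6 satisfied
(2,3)Q 3/5 satisfied
(2,5)Q 1/4 not
(3,1)P 2/4 satisfied
(3,3)Q 2/5 satisfied
(3,4)P 1/5 not
(3,6)Q 2/2 satisfied
(4,1)P 3/4 satisfied
(4,2)P 4/6 satisfied
(4,4)P 3/5 satisfied
(4,5)Q 1/4 not
(5,1)P 4/5 satisfied
(5,2)Q 0/7 not
(5,3)P 5/7 satisfied
(5,4)P 3/6 satisfied
(6,1)P 2/3 satisfied
(6,2)P 4/5 satisfied
(6,3)P 3/5 satisfied
(6,4)Q 1/4 not
(6,5)Q 2/3 satisfied
(6,6)Q 1/1 satisfied
For instance (1,4) has only 1/4 same-type neighbors, below 2/5.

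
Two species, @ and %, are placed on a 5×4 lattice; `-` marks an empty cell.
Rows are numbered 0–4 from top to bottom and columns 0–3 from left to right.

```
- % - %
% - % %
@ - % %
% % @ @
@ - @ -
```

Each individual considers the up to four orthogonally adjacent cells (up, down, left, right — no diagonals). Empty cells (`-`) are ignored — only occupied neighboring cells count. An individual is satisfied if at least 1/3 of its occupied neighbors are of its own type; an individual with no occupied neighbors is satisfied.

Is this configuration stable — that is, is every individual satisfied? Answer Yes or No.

No

(0,1)% 0/0 ✓
(0,3)% 1/1 ✓
(1,0)% 0/1 ✗
(1,2)% 2/2 ✓
(1,3)% 3/3 ✓
(2,0)@ 0/2 ✗
(2,2)% 2/3 ✓
(2,3)% 2/3 ✓
(3,0)% 1/3 ✓
(3,1)% 1/2 ✓
(3,2)@ 2/4 ✓
(3,3)@ 1/2 ✓
(4,0)@ 0/1 ✗
(4,2)@ 1/1 ✓
For instance (1,0) has only 0/1 same-type neighbors, below 1/3.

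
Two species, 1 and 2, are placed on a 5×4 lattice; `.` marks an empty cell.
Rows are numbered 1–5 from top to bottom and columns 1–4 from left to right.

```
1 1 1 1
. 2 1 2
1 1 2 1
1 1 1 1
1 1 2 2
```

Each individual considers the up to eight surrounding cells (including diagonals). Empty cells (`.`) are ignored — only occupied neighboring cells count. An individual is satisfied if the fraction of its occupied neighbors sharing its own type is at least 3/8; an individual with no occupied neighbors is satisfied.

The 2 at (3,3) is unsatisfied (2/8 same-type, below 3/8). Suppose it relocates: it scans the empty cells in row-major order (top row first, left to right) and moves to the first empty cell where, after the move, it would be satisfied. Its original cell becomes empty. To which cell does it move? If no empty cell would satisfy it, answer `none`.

none

Vacating (3,3). Empty cells in order:
  (2,1): 1/5 same-type → still unsatisfied.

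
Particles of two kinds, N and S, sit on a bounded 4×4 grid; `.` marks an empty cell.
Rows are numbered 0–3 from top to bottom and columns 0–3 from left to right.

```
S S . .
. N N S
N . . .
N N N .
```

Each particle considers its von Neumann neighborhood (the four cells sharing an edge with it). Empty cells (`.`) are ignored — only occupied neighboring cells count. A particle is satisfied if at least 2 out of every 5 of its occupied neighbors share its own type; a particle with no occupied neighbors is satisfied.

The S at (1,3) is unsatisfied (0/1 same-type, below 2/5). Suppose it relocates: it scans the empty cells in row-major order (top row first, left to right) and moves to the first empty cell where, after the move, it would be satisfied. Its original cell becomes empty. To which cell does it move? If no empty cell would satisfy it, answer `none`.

Vacating (1,3). Empty cells in order:
  (0,2): 1/2 same-type → satisfied — stop here.

(0,2)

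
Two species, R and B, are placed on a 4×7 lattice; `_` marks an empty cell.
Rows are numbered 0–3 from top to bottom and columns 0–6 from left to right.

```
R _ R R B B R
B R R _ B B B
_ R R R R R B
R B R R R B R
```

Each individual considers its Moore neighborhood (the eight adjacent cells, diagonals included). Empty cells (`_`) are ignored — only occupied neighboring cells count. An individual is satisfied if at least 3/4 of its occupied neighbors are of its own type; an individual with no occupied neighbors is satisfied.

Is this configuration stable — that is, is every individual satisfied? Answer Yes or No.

(0,0)R 1/2 ✗
(0,2)R 3/3 ✓
(0,3)R 2/4 ✗
(0,4)B 3/4 ✓
(0,5)B 4/5 ✓
(0,6)R 0/3 ✗
(1,0)B 0/3 ✗
(1,1)R 5/6 ✓
(1,2)R 6/6 ✓
(1,4)B 3/7 ✗
(1,5)B 5/8 ✗
(1,6)B 3/5 ✗
(2,1)R 5/7 ✗
(2,2)R 6/7 ✓
(2,3)R 6/7 ✓
(2,4)R 4/7 ✗
(2,5)R 3/8 ✗
(2,6)B 3/5 ✗
(3,0)R 1/2 ✗
(3,1)B 0/4 ✗
(3,2)R 4/5 ✓
(3,3)R 5/5 ✓
(3,4)R 4/5 ✓
(3,5)B 1/5 ✗
(3,6)R 1/3 ✗
For instance (0,0) has only 1/2 same-type neighbors, below 3/4.

No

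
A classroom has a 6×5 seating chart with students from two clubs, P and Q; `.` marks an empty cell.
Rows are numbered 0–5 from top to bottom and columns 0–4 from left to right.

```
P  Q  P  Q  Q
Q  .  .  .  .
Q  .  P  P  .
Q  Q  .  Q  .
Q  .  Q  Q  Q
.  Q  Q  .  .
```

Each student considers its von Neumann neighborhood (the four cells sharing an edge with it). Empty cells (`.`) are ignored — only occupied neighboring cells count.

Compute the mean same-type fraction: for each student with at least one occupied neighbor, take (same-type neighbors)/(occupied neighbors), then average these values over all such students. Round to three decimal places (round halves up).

0.722

(0,0)P 0/2
(0,1)Q 0/2
(0,2)P 0/2
(0,3)Q 1/2
(0,4)Q 1/1
(1,0)Q 1/2
(2,0)Q 2/2
(2,2)P 1/1
(2,3)P 1/2
(3,0)Q 3/3
(3,1)Q 1/1
(3,3)Q 1/2
(4,0)Q 1/1
(4,2)Q 2/2
(4,3)Q 3/3
(4,4)Q 1/1
(5,1)Q 1/1
(5,2)Q 2/2
Sum over 18 students: 0/2 + 0/2 + 0/2 + 1/2 + 1/1 + 1/2 + 2/2 + 1/1 + 1/2 + 3/3 + 1/1 + 1/2 + 1/1 + 2/2 + 3/3 + 1/1 + 1/1 + 2/2 = 13; mean = 13 ÷ 18 = 13/18 = 0.722222… → 0.722.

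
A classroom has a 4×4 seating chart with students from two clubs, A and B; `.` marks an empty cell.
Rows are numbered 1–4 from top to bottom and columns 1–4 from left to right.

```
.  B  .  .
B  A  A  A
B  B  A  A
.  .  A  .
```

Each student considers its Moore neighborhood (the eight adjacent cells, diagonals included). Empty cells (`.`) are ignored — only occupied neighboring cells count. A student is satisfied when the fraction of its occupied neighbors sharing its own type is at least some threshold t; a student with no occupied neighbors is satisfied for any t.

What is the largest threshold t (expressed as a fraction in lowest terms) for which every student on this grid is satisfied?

Row 1: (1,2)B 1/3
Row 2: (2,1)B 3/4 · (2,2)A 2/6 · (2,3)A 4/6 · (2,4)A 3/3
Row 3: (3,1)B 2/3 · (3,2)B 2/6 · (3,3)A 5/6 · (3,4)A 4/4
Row 4: (4,3)A 2/3
The smallest same-type fraction is 1/3 at (1,2), which reduces to 1/3. Any threshold above that leaves this student unsatisfied.

1/3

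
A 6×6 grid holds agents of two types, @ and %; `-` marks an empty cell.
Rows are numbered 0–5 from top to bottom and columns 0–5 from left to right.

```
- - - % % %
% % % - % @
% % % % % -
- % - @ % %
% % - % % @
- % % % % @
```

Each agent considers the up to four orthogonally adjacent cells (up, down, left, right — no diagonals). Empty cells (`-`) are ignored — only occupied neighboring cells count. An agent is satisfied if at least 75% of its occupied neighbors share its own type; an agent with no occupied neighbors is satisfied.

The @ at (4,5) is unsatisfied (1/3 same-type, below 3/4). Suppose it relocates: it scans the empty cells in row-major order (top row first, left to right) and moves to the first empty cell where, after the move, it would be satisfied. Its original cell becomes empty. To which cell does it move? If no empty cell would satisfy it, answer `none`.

none

Vacating (4,5). Empty cells in order:
  (0,0): 0/1 same-type → still unsatisfied.
  (0,1): 0/1 same-type → still unsatisfied.
  (0,2): 0/2 same-type → still unsatisfied.
  (1,3): 0/4 same-type → still unsatisfied.
  (2,5): 1/3 same-type → still unsatisfied.
  (3,0): 0/3 same-type → still unsatisfied.
  (3,2): 1/3 same-type → still unsatisfied.
  (4,2): 0/3 same-type → still unsatisfied.
  (5,0): 0/2 same-type → still unsatisfied.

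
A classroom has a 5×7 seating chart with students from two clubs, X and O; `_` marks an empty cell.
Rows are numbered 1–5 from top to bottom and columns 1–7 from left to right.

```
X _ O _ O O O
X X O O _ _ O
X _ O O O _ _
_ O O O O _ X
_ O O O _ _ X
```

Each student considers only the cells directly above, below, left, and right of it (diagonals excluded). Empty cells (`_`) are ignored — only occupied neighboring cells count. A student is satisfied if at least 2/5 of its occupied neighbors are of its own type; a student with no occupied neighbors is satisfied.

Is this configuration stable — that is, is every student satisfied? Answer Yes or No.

Row 1: (1,1)X 1/1 ✓ · (1,3)O 1/1 ✓ · (1,5)O 1/1 ✓ · (1,6)O 2/2 ✓ · (1,7)O 2/2 ✓
Row 2: (2,1)X 3/3 ✓ · (2,2)X 1/2 ✓ · (2,3)O 3/4 ✓ · (2,4)O 2/2 ✓ · (2,7)O 1/1 ✓
Row 3: (3,1)X 1/1 ✓ · (3,3)O 3/3 ✓ · (3,4)O 4/4 ✓ · (3,5)O 2/2 ✓
Row 4: (4,2)O 2/2 ✓ · (4,3)O 4/4 ✓ · (4,4)O 4/4 ✓ · (4,5)O 2/2 ✓ · (4,7)X 1/1 ✓
Row 5: (5,2)O 2/2 ✓ · (5,3)O 3/3 ✓ · (5,4)O 2/2 ✓ · (5,7)X 1/1 ✓
All meet the threshold, so the configuration is stable.

Yes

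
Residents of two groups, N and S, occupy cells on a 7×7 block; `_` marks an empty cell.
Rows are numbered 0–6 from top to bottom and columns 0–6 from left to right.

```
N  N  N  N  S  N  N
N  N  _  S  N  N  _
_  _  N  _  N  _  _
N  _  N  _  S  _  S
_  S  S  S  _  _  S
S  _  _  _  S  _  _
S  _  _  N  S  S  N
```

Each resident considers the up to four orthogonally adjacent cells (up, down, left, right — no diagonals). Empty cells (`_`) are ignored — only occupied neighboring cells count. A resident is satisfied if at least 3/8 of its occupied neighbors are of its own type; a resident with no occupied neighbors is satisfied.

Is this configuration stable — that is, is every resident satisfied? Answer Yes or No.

Row 0: (0,0)N 2/2 satisfied · (0,1)N 3/3 satisfied · (0,2)N 2/2 satisfied · (0,3)N 1/3 not · (0,4)S 0/3 not · (0,5)N 2/3 satisfied · (0,6)N 1/1 satisfied
Row 1: (1,0)N 2/2 satisfied · (1,1)N 2/2 satisfied · (1,3)S 0/2 not · (1,4)N 2/4 satisfied · (1,5)N 2/2 satisfied
Row 2: (2,2)N 1/1 satisfied · (2,4)N 1/2 satisfied
Row 3: (3,0)N 0/0 satisfied · (3,2)N 1/2 satisfied · (3,4)S 0/1 not · (3,6)S 1/1 satisfied
Row 4: (4,1)S 1/1 satisfied · (4,2)S 2/3 satisfied · (4,3)S 1/1 satisfied · (4,6)S 1/1 satisfied
Row 5: (5,0)S 1/1 satisfied · (5,4)S 1/1 satisfied
Row 6: (6,0)S 1/1 satisfied · (6,3)N 0/1 not · (6,4)S 2/3 satisfied · (6,5)S 1/2 satisfied · (6,6)N 0/1 not
For instance (0,3) has only 1/3 same-type neighbors, below 3/8.

No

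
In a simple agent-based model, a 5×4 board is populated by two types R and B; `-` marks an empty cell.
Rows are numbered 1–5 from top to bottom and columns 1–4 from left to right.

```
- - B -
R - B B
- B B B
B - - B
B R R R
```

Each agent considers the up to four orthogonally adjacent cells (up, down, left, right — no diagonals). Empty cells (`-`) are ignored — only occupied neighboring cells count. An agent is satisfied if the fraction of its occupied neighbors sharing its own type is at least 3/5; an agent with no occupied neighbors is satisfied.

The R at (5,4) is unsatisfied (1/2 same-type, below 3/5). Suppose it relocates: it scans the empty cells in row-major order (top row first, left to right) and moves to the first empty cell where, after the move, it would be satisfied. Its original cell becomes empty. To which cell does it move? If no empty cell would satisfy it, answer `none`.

Vacating (5,4). Empty cells in order:
  (1,1): 1/1 same-type → satisfied — stop here.

(1,1)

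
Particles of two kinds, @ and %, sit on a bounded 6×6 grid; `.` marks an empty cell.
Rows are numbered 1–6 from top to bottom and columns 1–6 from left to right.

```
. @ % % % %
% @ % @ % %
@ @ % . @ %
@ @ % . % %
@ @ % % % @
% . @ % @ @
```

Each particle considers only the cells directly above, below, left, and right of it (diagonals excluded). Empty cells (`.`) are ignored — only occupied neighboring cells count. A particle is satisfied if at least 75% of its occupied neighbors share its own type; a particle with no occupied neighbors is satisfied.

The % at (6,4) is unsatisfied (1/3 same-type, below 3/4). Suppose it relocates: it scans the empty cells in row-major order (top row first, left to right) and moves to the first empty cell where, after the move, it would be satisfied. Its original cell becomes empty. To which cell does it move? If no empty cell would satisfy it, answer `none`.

(4,4)

Vacating (6,4). Empty cells in order:
  (1,1): 1/2 same-type → still unsatisfied.
  (3,4): 1/3 same-type → still unsatisfied.
  (4,4): 3/3 same-type → satisfied — stop here.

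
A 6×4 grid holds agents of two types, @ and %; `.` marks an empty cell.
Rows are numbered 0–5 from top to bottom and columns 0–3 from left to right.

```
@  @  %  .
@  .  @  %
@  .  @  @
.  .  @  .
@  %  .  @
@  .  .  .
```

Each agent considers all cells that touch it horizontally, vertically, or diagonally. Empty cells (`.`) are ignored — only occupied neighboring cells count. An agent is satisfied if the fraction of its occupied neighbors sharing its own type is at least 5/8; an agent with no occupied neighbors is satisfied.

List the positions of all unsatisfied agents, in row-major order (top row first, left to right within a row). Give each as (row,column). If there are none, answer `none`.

(0,2), (1,2), (1,3), (4,0), (4,1), (5,0)

Row 0: (0,0)@ 2/2 ok · (0,1)@ 3/4 ok · (0,2)% 1/3 unhappy
Row 1: (1,0)@ 3/3 ok · (1,2)@ 3/5 unhappy · (1,3)% 1/4 unhappy
Row 2: (2,0)@ 1/1 ok · (2,2)@ 3/4 ok · (2,3)@ 3/4 ok
Row 3: (3,2)@ 3/4 ok
Row 4: (4,0)@ 1/2 unhappy · (4,1)% 0/3 unhappy · (4,3)@ 1/1 ok
Row 5: (5,0)@ 1/2 unhappy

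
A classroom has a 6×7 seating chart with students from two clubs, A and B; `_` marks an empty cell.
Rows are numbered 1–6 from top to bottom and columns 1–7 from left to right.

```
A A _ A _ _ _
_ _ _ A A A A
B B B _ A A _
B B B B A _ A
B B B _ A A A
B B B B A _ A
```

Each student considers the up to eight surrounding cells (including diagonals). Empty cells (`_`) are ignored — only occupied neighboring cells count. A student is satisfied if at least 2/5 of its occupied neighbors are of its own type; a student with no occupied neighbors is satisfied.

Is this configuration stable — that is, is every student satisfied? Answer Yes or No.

(1,1)A 1/1 ok
(1,2)A 1/1 ok
(1,4)A 2/2 ok
(2,4)A 3/4 ok
(2,5)A 5/5 ok
(2,6)A 4/4 ok
(2,7)A 2/2 ok
(3,1)B 3/3 ok
(3,2)B 5/5 ok
(3,3)B 4/5 ok
(3,5)A 5/6 ok
(3,6)A 6/6 ok
(4,1)B 5/5 ok
(4,2)B 8/8 ok
(4,3)B 6/6 ok
(4,4)B 3/6 ok
(4,5)A 4/5 ok
(4,7)A 3/3 ok
(5,1)B 5/5 ok
(5,2)B 8/8 ok
(5,3)B 7/7 ok
(5,5)A 3/5 ok
(5,6)A 6/6 ok
(5,7)A 3/3 ok
(6,1)B 3/3 ok
(6,2)B 5/5 ok
(6,3)B 4/4 ok
(6,4)B 2/4 ok
(6,5)A 2/3 ok
(6,7)A 2/2 ok
All meet the threshold, so the configuration is stable.

Yes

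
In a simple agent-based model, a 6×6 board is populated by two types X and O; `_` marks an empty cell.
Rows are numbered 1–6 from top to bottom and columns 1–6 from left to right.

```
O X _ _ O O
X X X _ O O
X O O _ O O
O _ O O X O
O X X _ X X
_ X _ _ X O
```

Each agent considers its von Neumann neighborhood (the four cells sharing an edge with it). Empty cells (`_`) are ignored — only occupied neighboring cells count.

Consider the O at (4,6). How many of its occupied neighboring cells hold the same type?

1

Occupied neighbors of (4,6): (3,6)=O, (5,6)=X, (4,5)=X.
Same type (O): 1 of 3.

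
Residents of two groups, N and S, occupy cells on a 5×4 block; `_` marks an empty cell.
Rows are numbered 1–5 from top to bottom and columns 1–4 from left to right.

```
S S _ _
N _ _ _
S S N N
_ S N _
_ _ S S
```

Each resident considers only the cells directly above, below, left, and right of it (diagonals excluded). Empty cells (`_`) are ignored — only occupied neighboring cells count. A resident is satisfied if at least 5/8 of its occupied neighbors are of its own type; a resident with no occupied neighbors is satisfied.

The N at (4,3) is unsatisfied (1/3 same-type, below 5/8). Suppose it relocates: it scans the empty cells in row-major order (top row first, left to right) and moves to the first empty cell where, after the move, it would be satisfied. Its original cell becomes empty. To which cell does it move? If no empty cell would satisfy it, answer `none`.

(1,4)

Vacating (4,3). Empty cells in order:
  (1,3): 0/1 same-type → still unsatisfied.
  (1,4): 0/0 same-type → satisfied — stop here.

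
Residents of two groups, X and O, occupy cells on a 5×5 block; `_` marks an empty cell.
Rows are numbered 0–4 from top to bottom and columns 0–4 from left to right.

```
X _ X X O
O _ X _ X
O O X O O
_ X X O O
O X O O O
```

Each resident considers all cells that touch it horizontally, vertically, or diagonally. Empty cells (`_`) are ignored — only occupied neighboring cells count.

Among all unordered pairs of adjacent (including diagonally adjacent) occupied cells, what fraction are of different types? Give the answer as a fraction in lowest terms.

Scan each occupied cell's neighbors to the right and below (and the two forward diagonals) so each pair is counted once.
From row 0: 3 unlike of 7 pairs (running 3/7).
From row 1: 4 unlike of 7 pairs (running 7/14).
From row 2: 7 unlike of 15 pairs (running 14/29).
From row 3: 5 unlike of 14 pairs (running 19/43).
From row 4: 2 unlike of 4 pairs (running 21/47).
Total adjacent occupied pairs: 47; unlike-type pairs: 21.
21/47 is already in lowest terms.

21/47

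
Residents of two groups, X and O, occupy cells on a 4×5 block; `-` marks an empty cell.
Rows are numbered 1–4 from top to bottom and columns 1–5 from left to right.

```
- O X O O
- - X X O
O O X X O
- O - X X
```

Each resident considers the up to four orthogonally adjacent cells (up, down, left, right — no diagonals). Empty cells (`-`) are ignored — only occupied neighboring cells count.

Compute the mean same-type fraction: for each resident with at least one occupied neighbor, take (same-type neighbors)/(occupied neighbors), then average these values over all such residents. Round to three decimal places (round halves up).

0.650

Row 1: (1,2)O 0/1 · (1,3)X 1/3 · (1,4)O 1/3 · (1,5)O 2/2
Row 2: (2,3)X 3/3 · (2,4)X 2/4 · (2,5)O 2/3
Row 3: (3,1)O 1/1 · (3,2)O 2/3 · (3,3)X 2/3 · (3,4)X 3/4 · (3,5)O 1/3
Row 4: (4,2)O 1/1 · (4,4)X 2/2 · (4,5)X 1/2
Sum over 15 residents: 0/1 + 1/3 + 1/3 + 2/2 + 3/3 + 2/4 + 2/3 + 1/1 + 2/3 + 2/3 + 3/4 + 1/3 + 1/1 + 2/2 + 1/2 = 39/4; mean = 39/4 ÷ 15 = 13/20 = 0.65 → 0.650.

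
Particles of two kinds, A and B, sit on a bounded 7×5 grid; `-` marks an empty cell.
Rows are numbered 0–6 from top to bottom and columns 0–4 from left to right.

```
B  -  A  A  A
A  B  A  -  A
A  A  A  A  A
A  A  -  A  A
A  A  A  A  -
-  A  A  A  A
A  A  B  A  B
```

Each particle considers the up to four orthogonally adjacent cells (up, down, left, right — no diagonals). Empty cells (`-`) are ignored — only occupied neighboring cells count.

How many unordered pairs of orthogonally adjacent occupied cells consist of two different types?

Scan each occupied cell's neighbors to the right and below so each pair is counted once.
Row 0: B(0,0)–A(1,0)≠ A(0,2)–A(0,3)= A(0,2)–A(1,2)= A(0,3)–A(0,4)= A(0,4)–A(1,4)=  → 1/5 unlike.
Row 1: A(1,0)–B(1,1)≠ A(1,0)–A(2,0)= B(1,1)–A(1,2)≠ B(1,1)–A(2,1)≠ A(1,2)–A(2,2)= A(1,4)–A(2,4)=  → 3/6 unlike.
Row 2: A(2,0)–A(2,1)= A(2,0)–A(3,0)= A(2,1)–A(2,2)= A(2,1)–A(3,1)= A(2,2)–A(2,3)= A(2,3)–A(2,4)= A(2,3)–A(3,3)= A(2,4)–A(3,4)=  → 0/8 unlike.
Row 3: A(3,0)–A(3,1)= A(3,0)–A(4,0)= A(3,1)–A(4,1)= A(3,3)–A(3,4)= A(3,3)–A(4,3)=  → 0/5 unlike.
Row 4: A(4,0)–A(4,1)= A(4,1)–A(4,2)= A(4,1)–A(5,1)= A(4,2)–A(4,3)= A(4,2)–A(5,2)= A(4,3)–A(5,3)=  → 0/6 unlike.
Row 5: A(5,1)–A(5,2)= A(5,1)–A(6,1)= A(5,2)–A(5,3)= A(5,2)–B(6,2)≠ A(5,3)–A(5,4)= A(5,3)–A(6,3)= A(5,4)–B(6,4)≠  → 2/7 unlike.
Row 6: A(6,0)–A(6,1)= A(6,1)–B(6,2)≠ B(6,2)–A(6,3)≠ A(6,3)–B(6,4)≠  → 3/4 unlike.
Total adjacent occupied pairs: 41; unlike-type pairs: 9.

9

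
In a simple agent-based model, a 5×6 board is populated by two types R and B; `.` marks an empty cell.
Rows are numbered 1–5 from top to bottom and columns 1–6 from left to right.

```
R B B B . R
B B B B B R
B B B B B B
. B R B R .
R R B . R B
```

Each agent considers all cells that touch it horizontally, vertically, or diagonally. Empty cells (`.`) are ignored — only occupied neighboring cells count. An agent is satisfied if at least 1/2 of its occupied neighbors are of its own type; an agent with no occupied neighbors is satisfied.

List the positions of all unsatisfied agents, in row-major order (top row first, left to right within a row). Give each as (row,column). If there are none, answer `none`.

(1,1)R 0/3 ✗
(1,2)B 4/5 ✓
(1,3)B 5/5 ✓
(1,4)B 4/4 ✓
(1,6)R 1/2 ✓
(2,1)B 4/5 ✓
(2,2)B 7/8 ✓
(2,3)B 8/8 ✓
(2,4)B 7/7 ✓
(2,5)B 5/7 ✓
(2,6)R 1/4 ✗
(3,1)B 4/4 ✓
(3,2)B 6/7 ✓
(3,3)B 7/8 ✓
(3,4)B 6/8 ✓
(3,5)B 5/7 ✓
(3,6)B 2/4 ✓
(4,2)B 4/7 ✓
(4,3)R 1/7 ✗
(4,4)B 4/7 ✓
(4,5)R 1/6 ✗
(5,1)R 1/2 ✓
(5,2)R 2/4 ✓
(5,3)B 2/4 ✓
(5,5)R 1/3 ✗
(5,6)B 0/2 ✗

(1,1), (2,6), (4,3), (4,5), (5,5), (5,6)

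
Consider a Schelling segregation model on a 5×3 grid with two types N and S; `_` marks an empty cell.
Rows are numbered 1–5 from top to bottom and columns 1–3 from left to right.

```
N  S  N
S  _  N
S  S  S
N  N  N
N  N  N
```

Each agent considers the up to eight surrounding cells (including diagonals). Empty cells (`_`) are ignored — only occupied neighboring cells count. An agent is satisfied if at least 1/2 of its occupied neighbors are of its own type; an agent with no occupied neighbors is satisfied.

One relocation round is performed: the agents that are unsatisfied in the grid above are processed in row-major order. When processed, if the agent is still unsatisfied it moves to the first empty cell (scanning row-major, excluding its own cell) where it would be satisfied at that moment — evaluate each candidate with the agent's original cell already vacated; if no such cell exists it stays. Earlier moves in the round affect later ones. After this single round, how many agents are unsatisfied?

1

Initially unsatisfied (in order): (1,1), (1,2), (2,3), (3,2), (3,3).
  (1,1): no empty cell satisfies it; stays.
  (1,2) → (2,2).
  (2,3) → (1,2).
  (3,2): now satisfied by earlier moves; stays.
  (3,3): now satisfied by earlier moves; stays.
Resulting grid:
N N N
S S _
S S S
N N N
N N N
Unsatisfied now: (1,1).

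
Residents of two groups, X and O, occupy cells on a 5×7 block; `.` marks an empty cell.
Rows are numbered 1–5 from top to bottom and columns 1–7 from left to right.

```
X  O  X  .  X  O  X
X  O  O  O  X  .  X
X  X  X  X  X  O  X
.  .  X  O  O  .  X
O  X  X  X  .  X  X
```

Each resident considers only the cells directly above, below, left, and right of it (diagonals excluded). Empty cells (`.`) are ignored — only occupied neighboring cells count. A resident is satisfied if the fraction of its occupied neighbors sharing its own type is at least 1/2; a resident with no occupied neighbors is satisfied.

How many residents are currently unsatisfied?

(1,1)X 1/2 ✓
(1,2)O 1/3 ✗
(1,3)X 0/2 ✗
(1,5)X 1/2 ✓
(1,6)O 0/2 ✗
(1,7)X 1/2 ✓
(2,1)X 2/3 ✓
(2,2)O 2/4 ✓
(2,3)O 2/4 ✓
(2,4)O 1/3 ✗
(2,5)X 2/3 ✓
(2,7)X 2/2 ✓
(3,1)X 2/2 ✓
(3,2)X 2/3 ✓
(3,3)X 3/4 ✓
(3,4)X 2/4 ✓
(3,5)X 2/4 ✓
(3,6)O 0/2 ✗
(3,7)X 2/3 ✓
(4,3)X 2/3 ✓
(4,4)O 1/4 ✗
(4,5)O 1/2 ✓
(4,7)X 2/2 ✓
(5,1)O 0/1 ✗
(5,2)X 1/2 ✓
(5,3)X 3/3 ✓
(5,4)X 1/2 ✓
(5,6)X 1/1 ✓
(5,7)X 2/2 ✓
Unsatisfied: (1,2), (1,3), (1,6), (2,4), (3,6), (4,4), (5,1) — 7 in total.

7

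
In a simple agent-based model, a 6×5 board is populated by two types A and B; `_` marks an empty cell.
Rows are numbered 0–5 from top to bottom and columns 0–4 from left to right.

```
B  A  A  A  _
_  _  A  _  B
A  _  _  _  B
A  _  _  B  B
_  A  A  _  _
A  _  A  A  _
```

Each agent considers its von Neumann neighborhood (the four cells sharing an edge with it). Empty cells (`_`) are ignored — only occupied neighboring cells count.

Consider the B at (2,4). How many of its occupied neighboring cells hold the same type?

2

Occupied neighbors of (2,4): (1,4)=B, (3,4)=B.
Same type (B): 2 of 2.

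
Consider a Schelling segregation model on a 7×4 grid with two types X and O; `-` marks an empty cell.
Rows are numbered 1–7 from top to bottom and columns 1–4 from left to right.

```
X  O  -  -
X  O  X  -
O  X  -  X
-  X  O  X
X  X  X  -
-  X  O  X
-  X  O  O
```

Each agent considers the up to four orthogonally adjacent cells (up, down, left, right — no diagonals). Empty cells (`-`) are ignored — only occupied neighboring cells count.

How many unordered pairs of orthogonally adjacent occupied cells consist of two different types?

14

Scan each occupied cell's neighbors to the right and below so each pair is counted once.
Row 1: X(1,1)–O(1,2)≠ X(1,1)–X(2,1)= O(1,2)–O(2,2)=  → 1/3 unlike.
Row 2: X(2,1)–O(2,2)≠ X(2,1)–O(3,1)≠ O(2,2)–X(2,3)≠ O(2,2)–X(3,2)≠  → 4/4 unlike.
Row 3: O(3,1)–X(3,2)≠ X(3,2)–X(4,2)= X(3,4)–X(4,4)=  → 1/3 unlike.
Row 4: X(4,2)–O(4,3)≠ X(4,2)–X(5,2)= O(4,3)–X(4,4)≠ O(4,3)–X(5,3)≠  → 3/4 unlike.
Row 5: X(5,1)–X(5,2)= X(5,2)–X(5,3)= X(5,2)–X(6,2)= X(5,3)–O(6,3)≠  → 1/4 unlike.
Row 6: X(6,2)–O(6,3)≠ X(6,2)–X(7,2)= O(6,3)–X(6,4)≠ O(6,3)–O(7,3)= X(6,4)–O(7,4)≠  → 3/5 unlike.
Row 7: X(7,2)–O(7,3)≠ O(7,3)–O(7,4)=  → 1/2 unlike.
Total adjacent occupied pairs: 25; unlike-type pairs: 14.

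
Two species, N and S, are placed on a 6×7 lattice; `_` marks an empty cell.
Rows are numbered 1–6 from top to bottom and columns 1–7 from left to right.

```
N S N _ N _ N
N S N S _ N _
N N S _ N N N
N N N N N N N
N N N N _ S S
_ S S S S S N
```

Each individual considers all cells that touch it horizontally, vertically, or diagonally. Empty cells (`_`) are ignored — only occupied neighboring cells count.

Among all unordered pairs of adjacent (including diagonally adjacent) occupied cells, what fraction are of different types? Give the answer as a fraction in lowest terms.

12/31

Scan each occupied cell's neighbors to the right and below (and the two forward diagonals) so each pair is counted once.
From row 1: 8 unlike of 13 pairs (running 8/13).
From row 2: 7 unlike of 15 pairs (running 15/28).
From row 3: 4 unlike of 20 pairs (running 19/48).
From row 4: 5 unlike of 22 pairs (running 24/70).
From row 5: 11 unlike of 18 pairs (running 35/88).
From row 6: 1 unlike of 5 pairs (running 36/93).
Total adjacent occupied pairs: 93; unlike-type pairs: 36.
36/93 reduces to 12/31.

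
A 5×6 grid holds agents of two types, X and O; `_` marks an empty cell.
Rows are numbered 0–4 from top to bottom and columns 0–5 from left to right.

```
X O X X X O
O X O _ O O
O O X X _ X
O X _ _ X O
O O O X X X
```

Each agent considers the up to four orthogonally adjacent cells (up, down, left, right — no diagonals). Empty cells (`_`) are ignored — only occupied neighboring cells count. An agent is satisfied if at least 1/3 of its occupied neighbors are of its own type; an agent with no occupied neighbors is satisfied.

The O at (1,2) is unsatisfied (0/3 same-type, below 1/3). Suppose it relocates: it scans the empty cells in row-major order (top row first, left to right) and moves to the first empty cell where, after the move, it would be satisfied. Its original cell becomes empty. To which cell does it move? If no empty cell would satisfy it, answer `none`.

Vacating (1,2). Empty cells in order:
  (1,3): 1/3 same-type → satisfied — stop here.

(1,3)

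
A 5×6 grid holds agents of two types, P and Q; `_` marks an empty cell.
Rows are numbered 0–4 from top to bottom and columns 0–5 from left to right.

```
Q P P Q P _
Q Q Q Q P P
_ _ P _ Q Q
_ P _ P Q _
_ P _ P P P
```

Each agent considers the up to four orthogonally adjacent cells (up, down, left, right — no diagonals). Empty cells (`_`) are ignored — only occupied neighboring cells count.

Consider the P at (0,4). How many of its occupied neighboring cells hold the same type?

Occupied neighbors of (0,4): (1,4)=P, (0,3)=Q.
Same type (P): 1 of 2.

1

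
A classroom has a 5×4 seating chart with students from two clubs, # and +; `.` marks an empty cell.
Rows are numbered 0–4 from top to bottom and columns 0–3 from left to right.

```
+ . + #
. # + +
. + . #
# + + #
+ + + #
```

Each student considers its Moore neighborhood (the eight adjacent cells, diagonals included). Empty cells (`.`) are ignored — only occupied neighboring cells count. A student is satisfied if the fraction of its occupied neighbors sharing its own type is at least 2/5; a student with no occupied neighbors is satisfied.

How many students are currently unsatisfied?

(0,0)+ 0/1 unhappy
(0,2)+ 2/4 ok
(0,3)# 0/3 unhappy
(1,1)# 0/4 unhappy
(1,2)+ 3/6 ok
(1,3)+ 2/4 ok
(2,1)+ 3/5 ok
(2,3)# 1/4 unhappy
(3,0)# 0/4 unhappy
(3,1)+ 5/6 ok
(3,2)+ 4/7 ok
(3,3)# 2/4 ok
(4,0)+ 2/3 ok
(4,1)+ 4/5 ok
(4,2)+ 3/5 ok
(4,3)# 1/3 unhappy
Unsatisfied: (0,0), (0,3), (1,1), (2,3), (3,0), (4,3) — 6 in total.

6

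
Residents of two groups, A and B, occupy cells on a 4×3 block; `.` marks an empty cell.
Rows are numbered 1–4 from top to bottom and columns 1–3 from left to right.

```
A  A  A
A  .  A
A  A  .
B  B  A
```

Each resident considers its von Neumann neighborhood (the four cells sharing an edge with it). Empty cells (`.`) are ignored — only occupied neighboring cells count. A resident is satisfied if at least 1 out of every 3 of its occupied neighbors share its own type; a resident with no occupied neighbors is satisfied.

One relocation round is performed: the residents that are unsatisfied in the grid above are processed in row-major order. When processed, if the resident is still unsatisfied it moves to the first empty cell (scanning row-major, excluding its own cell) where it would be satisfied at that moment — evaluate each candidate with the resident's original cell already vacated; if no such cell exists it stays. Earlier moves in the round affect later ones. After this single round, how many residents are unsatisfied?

Initially unsatisfied (in order): (4,3).
  (4,3) → (2,2).
Resulting grid:
A A A
A A A
A A .
B B .
All satisfied now.

0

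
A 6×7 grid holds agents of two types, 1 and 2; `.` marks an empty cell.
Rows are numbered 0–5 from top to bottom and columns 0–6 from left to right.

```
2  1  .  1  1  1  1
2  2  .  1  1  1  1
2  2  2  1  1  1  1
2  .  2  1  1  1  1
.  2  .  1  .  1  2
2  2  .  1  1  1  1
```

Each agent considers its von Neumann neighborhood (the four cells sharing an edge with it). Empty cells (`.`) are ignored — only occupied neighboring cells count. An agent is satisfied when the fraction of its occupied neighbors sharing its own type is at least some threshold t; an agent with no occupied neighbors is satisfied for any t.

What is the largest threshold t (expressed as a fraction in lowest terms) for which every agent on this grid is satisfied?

Row 0: (0,0)2 1/2 · (0,1)1 0/2 · (0,3)1 2/2 · (0,4)1 3/3 · (0,5)1 3/3 · (0,6)1 2/2
Row 1: (1,0)2 3/3 · (1,1)2 2/3 · (1,3)1 3/3 · (1,4)1 4/4 · (1,5)1 4/4 · (1,6)1 3/3
Row 2: (2,0)2 3/3 · (2,1)2 3/3 · (2,2)2 2/3 · (2,3)1 3/4 · (2,4)1 4/4 · (2,5)1 4/4 · (2,6)1 3/3
Row 3: (3,0)2 1/1 · (3,2)2 1/2 · (3,3)1 3/4 · (3,4)1 3/3 · (3,5)1 4/4 · (3,6)1 2/3
Row 4: (4,1)2 1/1 · (4,3)1 2/2 · (4,5)1 2/3 · (4,6)2 0/3
Row 5: (5,0)2 1/1 · (5,1)2 2/2 · (5,3)1 2/2 · (5,4)1 2/2 · (5,5)1 3/3 · (5,6)1 1/2
The smallest same-type fraction is 0/2 at (0,1), which reduces to 0/1. Any threshold above that leaves this agent unsatisfied.

0/1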